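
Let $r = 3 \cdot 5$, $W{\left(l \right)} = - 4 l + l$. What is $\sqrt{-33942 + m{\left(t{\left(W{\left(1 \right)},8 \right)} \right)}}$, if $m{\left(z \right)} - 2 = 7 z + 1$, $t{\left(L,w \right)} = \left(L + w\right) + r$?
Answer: $i \sqrt{33799} \approx 183.84 i$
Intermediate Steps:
$W{\left(l \right)} = - 3 l$
$r = 15$
$t{\left(L,w \right)} = 15 + L + w$ ($t{\left(L,w \right)} = \left(L + w\right) + 15 = 15 + L + w$)
$m{\left(z \right)} = 3 + 7 z$ ($m{\left(z \right)} = 2 + \left(7 z + 1\right) = 2 + \left(1 + 7 z\right) = 3 + 7 z$)
$\sqrt{-33942 + m{\left(t{\left(W{\left(1 \right)},8 \right)} \right)}} = \sqrt{-33942 + \left(3 + 7 \left(15 - 3 + 8\right)\right)} = \sqrt{-33942 + \left(3 + 7 \cdot 20\right)} = \sqrt{-33942 + \left(3 + 140\right)} = \sqrt{-33942 + 143} = \sqrt{-33799} = i \sqrt{33799}$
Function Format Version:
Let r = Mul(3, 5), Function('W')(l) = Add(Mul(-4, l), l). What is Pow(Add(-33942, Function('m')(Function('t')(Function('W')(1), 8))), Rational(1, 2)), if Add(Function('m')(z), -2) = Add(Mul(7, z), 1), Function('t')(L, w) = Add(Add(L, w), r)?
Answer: Mul(I, Pow(33799, Rational(1, 2))) ≈ Mul(183.84, I)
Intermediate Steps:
Function('W')(l) = Mul(-3, l)
r = 15
Function('t')(L, w) = Add(15, L, w) (Function('t')(L, w) = Add(Add(L, w), 15) = Add(15, L, w))
Function('m')(z) = Add(3, Mul(7, z)) (Function('m')(z) = Add(2, Add(Mul(7, z), 1)) = Add(2, Add(1, Mul(7, z))) = Add(3, Mul(7, z)))
Pow(Add(-33942, Function('m')(Function('t')(Function('W')(1), 8))), Rational(1, 2)) = Pow(Add(-33942, Add(3, Mul(7, Add(15, Mul(-3, 1), 8)))), Rational(1, 2)) = Pow(Add(-33942, Add(3, Mul(7, Add(15, -3, 8)))), Rational(1, 2)) = Pow(Add(-33942, Add(3, Mul(7, 20))), Rational(1, 2)) = Pow(Add(-33942, Add(3, 140)), Rational(1, 2)) = Pow(Add(-33942, 143), Rational(1, 2)) = Pow(-33799, Rational(1, 2)) = Mul(I, Pow(33799, Rational(1, 2)))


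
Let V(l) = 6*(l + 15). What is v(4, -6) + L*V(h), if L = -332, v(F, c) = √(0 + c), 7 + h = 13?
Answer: -41832 + I*√6 ≈ -41832.0 + 2.4495*I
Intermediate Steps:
h = 6 (h = -7 + 13 = 6)
v(F, c) = √c
V(l) = 90 + 6*l (V(l) = 6*(15 + l) = 90 + 6*l)
v(4, -6) + L*V(h) = √(-6) - 332*(90 + 6*6) = I*√6 - 332*(90 + 36) = I*√6 - 332*126 = I*√6 - 41832 = -41832 + I*√6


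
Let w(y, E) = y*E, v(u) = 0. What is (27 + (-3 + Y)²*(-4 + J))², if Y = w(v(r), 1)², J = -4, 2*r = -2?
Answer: 2025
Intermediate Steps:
r = -1 (r = (½)*(-2) = -1)
w(y, E) = E*y
Y = 0 (Y = (1*0)² = 0² = 0)
(27 + (-3 + Y)²*(-4 + J))² = (27 + (-3 + 0)²*(-4 - 4))² = (27 + (-3)²*(-8))² = (27 + 9*(-8))² = (27 - 72)² = (-45)² = 2025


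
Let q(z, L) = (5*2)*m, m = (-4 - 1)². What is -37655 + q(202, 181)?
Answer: -37405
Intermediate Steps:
m = 25 (m = (-5)² = 25)
q(z, L) = 250 (q(z, L) = (5*2)*25 = 10*25 = 250)
-37655 + q(202, 181) = -37655 + 250 = -37405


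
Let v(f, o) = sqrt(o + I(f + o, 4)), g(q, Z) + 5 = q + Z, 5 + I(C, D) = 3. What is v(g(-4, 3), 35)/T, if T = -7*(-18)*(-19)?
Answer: -sqrt(33)/2394 ≈ -0.0023996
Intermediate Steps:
I(C, D) = -2 (I(C, D) = -5 + 3 = -2)
g(q, Z) = -5 + Z + q (g(q, Z) = -5 + (q + Z) = -5 + (Z + q) = -5 + Z + q)
T = -2394 (T = 126*(-19) = -2394)
v(f, o) = sqrt(-2 + o) (v(f, o) = sqrt(o - 2) = sqrt(-2 + o))
v(g(-4, 3), 35)/T = sqrt(-2 + 35)/(-2394) = sqrt(33)*(-1/2394) = -sqrt(33)/2394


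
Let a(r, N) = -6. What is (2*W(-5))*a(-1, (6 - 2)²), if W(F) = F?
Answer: 60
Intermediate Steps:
(2*W(-5))*a(-1, (6 - 2)²) = (2*(-5))*(-6) = -10*(-6) = 60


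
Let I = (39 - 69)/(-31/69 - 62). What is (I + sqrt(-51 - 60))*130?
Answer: 269100/4309 + 130*I*sqrt(111) ≈ 62.451 + 1369.6*I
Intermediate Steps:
I = 2070/4309 (I = -30/(-31*1/69 - 62) = -30/(-31/69 - 62) = -30/(-4309/69) = -30*(-69/4309) = 2070/4309 ≈ 0.48039)
(I + sqrt(-51 - 60))*130 = (2070/4309 + sqrt(-51 - 60))*130 = (2070/4309 + sqrt(-111))*130 = (2070/4309 + I*sqrt(111))*130 = 269100/4309 + 130*I*sqrt(111)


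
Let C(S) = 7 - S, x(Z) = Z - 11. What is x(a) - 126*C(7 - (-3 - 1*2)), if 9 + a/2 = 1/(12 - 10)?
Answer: 602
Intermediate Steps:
a = -17 (a = -18 + 2/(12 - 10) = -18 + 2/2 = -18 + 2*(1/2) = -18 + 1 = -17)
x(Z) = -11 + Z
x(a) - 126*C(7 - (-3 - 1*2)) = (-11 - 17) - 126*(7 - (7 - (-3 - 1*2))) = -28 - 126*(7 - (7 - (-3 - 2))) = -28 - 126*(7 - (7 - 1*(-5))) = -28 - 126*(7 - (7 + 5)) = -28 - 126*(7 - 1*12) = -28 - 126*(7 - 12) = -28 - 126*(-5) = -28 + 630 = 602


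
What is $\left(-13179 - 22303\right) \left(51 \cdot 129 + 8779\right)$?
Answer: $-544932556$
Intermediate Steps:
$\left(-13179 - 22303\right) \left(51 \cdot 129 + 8779\right) = - 35482 \left(6579 + 8779\right) = \left(-35482\right) 15358 = -544932556$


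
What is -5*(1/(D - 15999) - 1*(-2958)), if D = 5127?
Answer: -160796875/10872 ≈ -14790.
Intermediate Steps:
-5*(1/(D - 15999) - 1*(-2958)) = -5*(1/(5127 - 15999) - 1*(-2958)) = -5*(1/(-10872) + 2958) = -5*(-1/10872 + 2958) = -5*32159375/10872 = -160796875/10872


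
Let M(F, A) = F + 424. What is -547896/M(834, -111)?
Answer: -7404/17 ≈ -435.53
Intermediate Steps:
M(F, A) = 424 + F
-547896/M(834, -111) = -547896/(424 + 834) = -547896/1258 = -547896*1/1258 = -7404/17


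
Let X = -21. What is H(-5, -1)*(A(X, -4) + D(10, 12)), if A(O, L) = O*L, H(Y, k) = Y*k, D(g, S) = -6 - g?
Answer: 340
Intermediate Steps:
A(O, L) = L*O
H(-5, -1)*(A(X, -4) + D(10, 12)) = (-5*(-1))*(-4*(-21) + (-6 - 1*10)) = 5*(84 + (-6 - 10)) = 5*(84 - 16) = 5*68 = 340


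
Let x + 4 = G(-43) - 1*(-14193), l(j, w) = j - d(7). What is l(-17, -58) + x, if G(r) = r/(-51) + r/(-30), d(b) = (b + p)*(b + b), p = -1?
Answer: 2395347/170 ≈ 14090.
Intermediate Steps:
d(b) = 2*b*(-1 + b) (d(b) = (b - 1)*(b + b) = (-1 + b)*(2*b) = 2*b*(-1 + b))
G(r) = -9*r/170 (G(r) = r*(-1/51) + r*(-1/30) = -r/51 - r/30 = -9*r/170)
l(j, w) = -84 + j (l(j, w) = j - 2*7*(-1 + 7) = j - 2*7*6 = j - 1*84 = j - 84 = -84 + j)
x = 2412517/170 (x = -4 + (-9/170*(-43) - 1*(-14193)) = -4 + (387/170 + 14193) = -4 + 2413197/170 = 2412517/170 ≈ 14191.)
l(-17, -58) + x = (-84 - 17) + 2412517/170 = -101 + 2412517/170 = 2395347/170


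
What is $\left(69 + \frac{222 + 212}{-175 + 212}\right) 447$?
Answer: $\frac{1335189}{37} \approx 36086.0$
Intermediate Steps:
$\left(69 + \frac{222 + 212}{-175 + 212}\right) 447 = \left(69 + \frac{434}{37}\right) 447 = \frac{2987}{37} \cdot 447 = \frac{1335189}{37}$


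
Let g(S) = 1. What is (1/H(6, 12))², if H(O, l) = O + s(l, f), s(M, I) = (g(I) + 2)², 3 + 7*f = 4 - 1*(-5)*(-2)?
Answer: 1/225 ≈ 0.0044444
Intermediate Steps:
f = -9/7 (f = -3/7 + (4 - 1*(-5)*(-2))/7 = -3/7 + (4 + 5*(-2))/7 = -3/7 + (4 - 10)/7 = -3/7 + (⅐)*(-6) = -3/7 - 6/7 = -9/7 ≈ -1.2857)
s(M, I) = 9 (s(M, I) = (1 + 2)² = 3² = 9)
H(O, l) = 9 + O (H(O, l) = O + 9 = 9 + O)
(1/H(6, 12))² = (1/(9 + 6))² = (1/15)² = 1/225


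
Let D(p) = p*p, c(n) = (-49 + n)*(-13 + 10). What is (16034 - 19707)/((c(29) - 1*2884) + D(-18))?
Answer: 3673/2500 ≈ 1.4692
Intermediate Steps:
c(n) = 147 - 3*n (c(n) = (-49 + n)*(-3) = 147 - 3*n)
D(p) = p²
(16034 - 19707)/((c(29) - 1*2884) + D(-18)) = (16034 - 19707)/(((147 - 3*29) - 1*2884) + (-18)²) = -3673/(((147 - 87) - 2884) + 324) = -3673/((60 - 2884) + 324) = -3673/(-2824 + 324) = -3673/(-2500) = -3673*(-1/2500) = 3673/2500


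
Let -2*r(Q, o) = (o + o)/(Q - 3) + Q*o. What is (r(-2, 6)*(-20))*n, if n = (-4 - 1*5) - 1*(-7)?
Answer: 288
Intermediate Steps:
n = -2 (n = (-4 - 5) + 7 = -9 + 7 = -2)
r(Q, o) = -o/(-3 + Q) - Q*o/2 (r(Q, o) = -((o + o)/(Q - 3) + Q*o)/2 = -((2*o)/(-3 + Q) + Q*o)/2 = -(2*o/(-3 + Q) + Q*o)/2 = -(Q*o + 2*o/(-3 + Q))/2 = -o/(-3 + Q) - Q*o/2)
(r(-2, 6)*(-20))*n = (((½)*6*(-2 - 1*(-2)² + 3*(-2))/(-3 - 2))*(-20))*(-2) = (((½)*6*(-2 - 1*4 - 6)/(-5))*(-20))*(-2) = (((½)*6*(-⅕)*(-2 - 4 - 6))*(-20))*(-2) = (((½)*6*(-⅕)*(-12))*(-20))*(-2) = ((36/5)*(-20))*(-2) = -144*(-2) = 288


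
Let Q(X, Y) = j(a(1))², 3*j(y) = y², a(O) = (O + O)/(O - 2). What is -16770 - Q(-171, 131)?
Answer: -150946/9 ≈ -16772.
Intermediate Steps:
a(O) = 2*O/(-2 + O) (a(O) = (2*O)/(-2 + O) = 2*O/(-2 + O))
j(y) = y²/3
Q(X, Y) = 16/9 (Q(X, Y) = ((2*1/(-2 + 1))²/3)² = ((2*1/(-1))²/3)² = ((2*1*(-1))²/3)² = ((⅓)*(-2)²)² = ((⅓)*4)² = (4/3)² = 16/9)
-16770 - Q(-171, 131) = -16770 - 1*16/9 = -16770 - 16/9 = -150946/9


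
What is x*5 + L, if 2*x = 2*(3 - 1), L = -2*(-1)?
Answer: 12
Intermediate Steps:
L = 2
x = 2 (x = (2*(3 - 1))/2 = (2*2)/2 = (½)*4 = 2)
x*5 + L = 2*5 + 2 = 10 + 2 = 12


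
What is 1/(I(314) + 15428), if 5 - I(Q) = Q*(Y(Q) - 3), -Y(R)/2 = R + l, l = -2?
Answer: 1/212311 ≈ 4.7101e-6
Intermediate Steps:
Y(R) = 4 - 2*R (Y(R) = -2*(R - 2) = -2*(-2 + R) = 4 - 2*R)
I(Q) = 5 - Q*(1 - 2*Q) (I(Q) = 5 - Q*((4 - 2*Q) - 3) = 5 - Q*(1 - 2*Q))
1/(I(314) + 15428) = 1/((5 - 1*314 + 2*314**2) + 15428) = 1/((5 - 314 + 2*98596) + 15428) = 1/((5 - 314 + 197192) + 15428) = 1/(196883 + 15428) = 1/212311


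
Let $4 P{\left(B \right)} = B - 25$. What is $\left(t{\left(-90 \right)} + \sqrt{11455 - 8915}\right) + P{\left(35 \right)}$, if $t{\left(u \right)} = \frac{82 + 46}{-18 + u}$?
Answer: $\frac{71}{54} + 2 \sqrt{635} \approx 51.713$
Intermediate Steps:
$P{\left(B \right)} = - \frac{25}{4} + \frac{B}{4}$ ($P{\left(B \right)} = \frac{B - 25}{4} = \frac{-25 + B}{4} = - \frac{25}{4} + \frac{B}{4}$)
$t{\left(u \right)} = \frac{128}{-18 + u}$
$\left(t{\left(-90 \right)} + \sqrt{11455 - 8915}\right) + P{\left(35 \right)} = \left(\frac{128}{-18 - 90} + \sqrt{11455 - 8915}\right) + \left(- \frac{25}{4} + \frac{1}{4} \cdot 35\right) = \left(\frac{128}{-108} + \sqrt{2540}\right) + \left(- \frac{25}{4} + \frac{35}{4}\right) = \left(128 \left(- \frac{1}{108}\right) + 2 \sqrt{635}\right) + \frac{5}{2} = \left(- \frac{32}{27} + 2 \sqrt{635}\right) + \frac{5}{2} = \frac{71}{54} + 2 \sqrt{635}$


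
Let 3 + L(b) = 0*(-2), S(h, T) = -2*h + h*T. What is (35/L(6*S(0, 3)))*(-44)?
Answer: 1540/3 ≈ 513.33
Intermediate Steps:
S(h, T) = -2*h + T*h
L(b) = -3 (L(b) = -3 + 0*(-2) = -3 + 0 = -3)
(35/L(6*S(0, 3)))*(-44) = (35/(-3))*(-44) = -1/3*35*(-44) = -35/3*(-44) = 1540/3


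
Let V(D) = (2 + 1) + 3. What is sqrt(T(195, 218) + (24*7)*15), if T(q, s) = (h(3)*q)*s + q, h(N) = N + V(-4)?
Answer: sqrt(385305) ≈ 620.73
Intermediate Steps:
V(D) = 6 (V(D) = 3 + 3 = 6)
h(N) = 6 + N (h(N) = N + 6 = 6 + N)
T(q, s) = q + 9*q*s (T(q, s) = ((6 + 3)*q)*s + q = (9*q)*s + q = 9*q*s + q = q + 9*q*s)
sqrt(T(195, 218) + (24*7)*15) = sqrt(195*(1 + 9*218) + (24*7)*15) = sqrt(195*(1 + 1962) + 168*15) = sqrt(195*1963 + 2520) = sqrt(382785 + 2520) = sqrt(385305)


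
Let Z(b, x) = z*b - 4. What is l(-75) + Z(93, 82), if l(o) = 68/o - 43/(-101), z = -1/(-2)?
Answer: 636589/15150 ≈ 42.019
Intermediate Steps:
z = ½ (z = -1*(-½) = ½ ≈ 0.50000)
l(o) = 43/101 + 68/o (l(o) = 68/o - 43*(-1/101) = 68/o + 43/101 = 43/101 + 68/o)
Z(b, x) = -4 + b/2 (Z(b, x) = b/2 - 4 = -4 + b/2)
l(-75) + Z(93, 82) = (43/101 + 68/(-75)) + (-4 + (½)*93) = (43/101 + 68*(-1/75)) + (-4 + 93/2) = (43/101 - 68/75) + 85/2 = -3643/7575 + 85/2 = 636589/15150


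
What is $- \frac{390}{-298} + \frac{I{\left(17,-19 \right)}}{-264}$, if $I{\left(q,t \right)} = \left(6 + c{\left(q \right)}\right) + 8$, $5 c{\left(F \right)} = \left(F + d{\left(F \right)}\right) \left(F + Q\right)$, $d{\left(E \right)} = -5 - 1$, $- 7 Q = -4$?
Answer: $\frac{1527193}{1376760} \approx 1.1093$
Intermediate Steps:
$Q = \frac{4}{7}$ ($Q = \left(- \frac{1}{7}\right) \left(-4\right) = \frac{4}{7} \approx 0.57143$)
$d{\left(E \right)} = -6$
$c{\left(F \right)} = \frac{\left(-6 + F\right) \left(\frac{4}{7} + F\right)}{5}$ ($c{\left(F \right)} = \frac{\left(F - 6\right) \left(F + \frac{4}{7}\right)}{5} = \frac{\left(-6 + F\right) \left(\frac{4}{7} + F\right)}{5}$)
$I{\left(q,t \right)} = \frac{466}{35} - \frac{38 q}{35} + \frac{q^{2}}{5}$ ($I{\left(q,t \right)} = \left(6 - \left(\frac{24}{35} - \frac{q^{2}}{5} + \frac{38 q}{35}\right)\right) + 8 = \left(\frac{186}{35} - \frac{38 q}{35} + \frac{q^{2}}{5}\right) + 8 = \frac{466}{35} - \frac{38 q}{35} + \frac{q^{2}}{5}$)
$- \frac{390}{-298} + \frac{I{\left(17,-19 \right)}}{-264} = - \frac{390}{-298} + \frac{\frac{466}{35} - \frac{646}{35} + \frac{17^{2}}{5}}{-264} = \left(-390\right) \left(- \frac{1}{298}\right) + \left(\frac{466}{35} - \frac{646}{35} + \frac{1}{5} \cdot 289\right) \left(- \frac{1}{264}\right) = \frac{195}{149} + \left(\frac{466}{35} - \frac{646}{35} + \frac{289}{5}\right) \left(- \frac{1}{264}\right) = \frac{195}{149} + \frac{1843}{35} \left(- \frac{1}{264}\right) = \frac{195}{149} - \frac{1843}{9240} = \frac{1527193}{1376760}$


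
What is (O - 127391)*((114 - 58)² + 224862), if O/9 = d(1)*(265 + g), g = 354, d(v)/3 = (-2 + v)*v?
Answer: -32855423792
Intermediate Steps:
d(v) = 3*v*(-2 + v) (d(v) = 3*((-2 + v)*v) = 3*(v*(-2 + v)) = 3*v*(-2 + v))
O = -16713 (O = 9*((3*1*(-2 + 1))*(265 + 354)) = 9*((3*1*(-1))*619) = 9*(-3*619) = 9*(-1857) = -16713)
(O - 127391)*((114 - 58)² + 224862) = (-16713 - 127391)*((114 - 58)² + 224862) = -144104*(56² + 224862) = -144104*(3136 + 224862) = -144104*227998 = -32855423792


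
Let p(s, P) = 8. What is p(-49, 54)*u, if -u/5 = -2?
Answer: 80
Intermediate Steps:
u = 10 (u = -5*(-2) = 10)
p(-49, 54)*u = 8*10 = 80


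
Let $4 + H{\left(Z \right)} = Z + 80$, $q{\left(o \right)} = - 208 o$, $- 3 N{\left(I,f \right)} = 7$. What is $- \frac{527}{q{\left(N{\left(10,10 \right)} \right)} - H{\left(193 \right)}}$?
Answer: $- \frac{1581}{649} \approx -2.4361$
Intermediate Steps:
$N{\left(I,f \right)} = - \frac{7}{3}$ ($N{\left(I,f \right)} = \left(- \frac{1}{3}\right) 7 = - \frac{7}{3}$)
$H{\left(Z \right)} = 76 + Z$ ($H{\left(Z \right)} = -4 + \left(Z + 80\right) = -4 + \left(80 + Z\right) = 76 + Z$)
$- \frac{527}{q{\left(N{\left(10,10 \right)} \right)} - H{\left(193 \right)}} = - \frac{527}{\left(-208\right) \left(- \frac{7}{3}\right) - \left(76 + 193\right)} = - \frac{527}{\frac{1456}{3} - 269} = - \frac{527}{\frac{649}{3}} = \left(-527\right) \frac{3}{649} = - \frac{1581}{649}$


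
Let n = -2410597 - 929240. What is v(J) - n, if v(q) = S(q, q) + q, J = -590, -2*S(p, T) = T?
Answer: 3339542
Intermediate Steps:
S(p, T) = -T/2
v(q) = q/2 (v(q) = -q/2 + q = q/2)
n = -3339837
v(J) - n = (½)*(-590) - 1*(-3339837) = -295 + 3339837 = 3339542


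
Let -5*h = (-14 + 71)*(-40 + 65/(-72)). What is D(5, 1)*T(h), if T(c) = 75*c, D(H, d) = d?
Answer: 279775/8 ≈ 34972.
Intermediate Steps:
h = 11191/24 (h = -(-14 + 71)*(-40 + 65/(-72))/5 = -57*(-40 + 65*(-1/72))/5 = -57*(-40 - 65/72)/5 = -57*(-2945)/(5*72) = -⅕*(-55955/24) = 11191/24 ≈ 466.29)
D(5, 1)*T(h) = 1*(75*(11191/24)) = 1*(279775/8) = 279775/8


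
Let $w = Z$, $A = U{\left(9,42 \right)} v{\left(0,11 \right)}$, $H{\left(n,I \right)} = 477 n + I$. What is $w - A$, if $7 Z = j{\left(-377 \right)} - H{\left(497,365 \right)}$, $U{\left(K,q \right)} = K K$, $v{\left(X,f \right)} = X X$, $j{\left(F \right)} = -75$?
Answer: $- \frac{237509}{7} \approx -33930.0$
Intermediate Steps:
$v{\left(X,f \right)} = X^{2}$
$H{\left(n,I \right)} = I + 477 n$
$U{\left(K,q \right)} = K^{2}$
$A = 0$ ($A = 9^{2} \cdot 0^{2} = 81 \cdot 0 = 0$)
$Z = - \frac{237509}{7}$ ($Z = \frac{-75 - \left(365 + 477 \cdot 497\right)}{7} = \frac{-75 - \left(365 + 237069\right)}{7} = \frac{-75 - 237434}{7} = \frac{1}{7} \left(-237509\right) = - \frac{237509}{7} \approx -33930.0$)
$w = - \frac{237509}{7} \approx -33930.0$
$w - A = - \frac{237509}{7} - 0 = - \frac{237509}{7} + 0 = - \frac{237509}{7}$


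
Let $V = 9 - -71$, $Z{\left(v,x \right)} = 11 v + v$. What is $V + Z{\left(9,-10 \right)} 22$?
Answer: $2456$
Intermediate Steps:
$Z{\left(v,x \right)} = 12 v$
$V = 80$ ($V = 9 + 71 = 80$)
$V + Z{\left(9,-10 \right)} 22 = 80 + 12 \cdot 9 \cdot 22 = 80 + 108 \cdot 22 = 80 + 2376 = 2456$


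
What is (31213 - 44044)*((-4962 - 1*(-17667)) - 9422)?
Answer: -42124173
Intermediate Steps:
(31213 - 44044)*((-4962 - 1*(-17667)) - 9422) = -12831*((-4962 + 17667) - 9422) = -12831*(12705 - 9422) = -12831*3283 = -42124173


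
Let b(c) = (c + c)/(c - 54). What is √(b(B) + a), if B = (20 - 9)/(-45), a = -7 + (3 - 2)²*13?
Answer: 2*√8951147/2441 ≈ 2.4513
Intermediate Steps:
a = 6 (a = -7 + 1²*13 = -7 + 1*13 = -7 + 13 = 6)
B = -11/45 (B = 11*(-1/45) = -11/45 ≈ -0.24444)
b(c) = 2*c/(-54 + c) (b(c) = (2*c)/(-54 + c) = 2*c/(-54 + c))
√(b(B) + a) = √(2*(-11/45)/(-54 - 11/45) + 6) = √(2*(-11/45)/(-2441/45) + 6) = √(2*(-11/45)*(-45/2441) + 6) = √(22/2441 + 6) = √(14668/2441) = 2*√8951147/2441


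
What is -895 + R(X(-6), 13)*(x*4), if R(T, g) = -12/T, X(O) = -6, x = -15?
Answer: -1015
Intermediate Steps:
-895 + R(X(-6), 13)*(x*4) = -895 + (-12/(-6))*(-15*4) = -895 - 12*(-⅙)*(-60) = -895 + 2*(-60) = -895 - 120 = -1015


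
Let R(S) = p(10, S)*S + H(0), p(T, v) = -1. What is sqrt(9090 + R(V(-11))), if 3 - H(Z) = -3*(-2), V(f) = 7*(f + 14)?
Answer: sqrt(9066) ≈ 95.216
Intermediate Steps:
V(f) = 98 + 7*f (V(f) = 7*(14 + f) = 98 + 7*f)
H(Z) = -3 (H(Z) = 3 - (-3)*(-2) = 3 - 1*6 = 3 - 6 = -3)
R(S) = -3 - S (R(S) = -S - 3 = -3 - S)
sqrt(9090 + R(V(-11))) = sqrt(9090 + (-3 - (98 + 7*(-11)))) = sqrt(9090 + (-3 - (98 - 77))) = sqrt(9090 + (-3 - 1*21)) = sqrt(9090 + (-3 - 21)) = sqrt(9090 - 24) = sqrt(9066)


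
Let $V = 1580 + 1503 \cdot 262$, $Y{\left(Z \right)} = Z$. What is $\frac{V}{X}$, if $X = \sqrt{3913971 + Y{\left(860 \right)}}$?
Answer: $\frac{395366 \sqrt{3914831}}{3914831} \approx 199.82$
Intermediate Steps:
$V = 395366$ ($V = 1580 + 393786 = 395366$)
$X = \sqrt{3914831}$ ($X = \sqrt{3913971 + 860} = \sqrt{3914831} \approx 1978.6$)
$\frac{V}{X} = \frac{395366}{\sqrt{3914831}} = 395366 \frac{\sqrt{3914831}}{3914831} = \frac{395366 \sqrt{3914831}}{3914831}$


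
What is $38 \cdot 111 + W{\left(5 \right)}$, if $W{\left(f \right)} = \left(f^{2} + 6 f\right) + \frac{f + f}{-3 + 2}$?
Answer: $4263$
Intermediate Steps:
$W{\left(f \right)} = f^{2} + 4 f$ ($W{\left(f \right)} = \left(f^{2} + 6 f\right) + \frac{2 f}{-1} = \left(f^{2} + 6 f\right) + 2 f \left(-1\right) = \left(f^{2} + 6 f\right) - 2 f = f^{2} + 4 f$)
$38 \cdot 111 + W{\left(5 \right)} = 38 \cdot 111 + 5 \left(4 + 5\right) = 4218 + 5 \cdot 9 = 4218 + 45 = 4263$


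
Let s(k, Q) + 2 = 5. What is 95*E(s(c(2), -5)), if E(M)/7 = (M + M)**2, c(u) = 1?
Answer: 23940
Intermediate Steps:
s(k, Q) = 3 (s(k, Q) = -2 + 5 = 3)
E(M) = 28*M**2 (E(M) = 7*(M + M)**2 = 7*(2*M)**2 = 7*(4*M**2) = 28*M**2)
95*E(s(c(2), -5)) = 95*(28*3**2) = 95*(28*9) = 95*252 = 23940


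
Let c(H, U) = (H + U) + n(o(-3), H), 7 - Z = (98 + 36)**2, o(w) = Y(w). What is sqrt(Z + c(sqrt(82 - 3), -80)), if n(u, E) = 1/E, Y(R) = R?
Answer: sqrt(-112518989 + 6320*sqrt(79))/79 ≈ 134.24*I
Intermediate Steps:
o(w) = w
Z = -17949 (Z = 7 - (98 + 36)**2 = 7 - 1*134**2 = 7 - 1*17956 = 7 - 17956 = -17949)
c(H, U) = H + U + 1/H (c(H, U) = (H + U) + 1/H = H + U + 1/H)
sqrt(Z + c(sqrt(82 - 3), -80)) = sqrt(-17949 + (sqrt(82 - 3) - 80 + 1/(sqrt(82 - 3)))) = sqrt(-17949 + (sqrt(79) - 80 + 1/(sqrt(79)))) = sqrt(-17949 + (sqrt(79) - 80 + sqrt(79)/79)) = sqrt(-17949 + (-80 + 80*sqrt(79)/79)) = sqrt(-18029 + 80*sqrt(79)/79)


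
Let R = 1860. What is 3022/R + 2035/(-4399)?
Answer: 4754339/4091070 ≈ 1.1621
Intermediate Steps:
3022/R + 2035/(-4399) = 3022/1860 + 2035/(-4399) = 3022*(1/1860) + 2035*(-1/4399) = 1511/930 - 2035/4399 = 4754339/4091070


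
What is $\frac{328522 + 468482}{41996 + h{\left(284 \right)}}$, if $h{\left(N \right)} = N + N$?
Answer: $\frac{66417}{3547} \approx 18.725$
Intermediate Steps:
$h{\left(N \right)} = 2 N$
$\frac{328522 + 468482}{41996 + h{\left(284 \right)}} = \frac{328522 + 468482}{41996 + 2 \cdot 284} = \frac{797004}{41996 + 568} = \frac{797004}{42564} = 797004 \cdot \frac{1}{42564} = \frac{66417}{3547}$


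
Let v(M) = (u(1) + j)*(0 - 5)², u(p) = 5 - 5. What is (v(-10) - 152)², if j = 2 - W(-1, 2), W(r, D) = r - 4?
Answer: 529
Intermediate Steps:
W(r, D) = -4 + r
u(p) = 0
j = 7 (j = 2 - (-4 - 1) = 2 - 1*(-5) = 2 + 5 = 7)
v(M) = 175 (v(M) = (0 + 7)*(0 - 5)² = 7*(-5)² = 7*25 = 175)
(v(-10) - 152)² = (175 - 152)² = 23² = 529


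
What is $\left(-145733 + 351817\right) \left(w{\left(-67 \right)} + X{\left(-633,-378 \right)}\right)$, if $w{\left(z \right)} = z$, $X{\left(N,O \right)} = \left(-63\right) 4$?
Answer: $-65740796$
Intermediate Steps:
$X{\left(N,O \right)} = -252$
$\left(-145733 + 351817\right) \left(w{\left(-67 \right)} + X{\left(-633,-378 \right)}\right) = \left(-145733 + 351817\right) \left(-67 - 252\right) = 206084 \left(-319\right) = -65740796$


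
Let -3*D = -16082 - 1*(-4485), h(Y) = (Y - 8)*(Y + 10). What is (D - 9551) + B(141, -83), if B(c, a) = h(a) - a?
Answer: 3122/3 ≈ 1040.7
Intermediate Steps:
h(Y) = (-8 + Y)*(10 + Y)
D = 11597/3 (D = -(-16082 - 1*(-4485))/3 = -(-16082 + 4485)/3 = -⅓*(-11597) = 11597/3 ≈ 3865.7)
B(c, a) = -80 + a + a² (B(c, a) = (-80 + a² + 2*a) - a = -80 + a + a²)
(D - 9551) + B(141, -83) = (11597/3 - 9551) + (-80 - 83 + (-83)²) = -17056/3 + (-80 - 83 + 6889) = -17056/3 + 6726 = 3122/3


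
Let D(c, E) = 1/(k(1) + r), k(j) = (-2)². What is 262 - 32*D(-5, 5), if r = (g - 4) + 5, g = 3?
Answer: 258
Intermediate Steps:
k(j) = 4
r = 4 (r = (3 - 4) + 5 = -1 + 5 = 4)
D(c, E) = ⅛ (D(c, E) = 1/(4 + 4) = 1/8 = ⅛)
262 - 32*D(-5, 5) = 262 - 32*⅛ = 262 - 4 = 258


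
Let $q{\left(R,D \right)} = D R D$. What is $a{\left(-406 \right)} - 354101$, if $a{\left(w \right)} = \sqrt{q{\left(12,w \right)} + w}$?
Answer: $-354101 + \sqrt{1977626} \approx -3.5269 \cdot 10^{5}$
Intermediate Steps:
$q{\left(R,D \right)} = R D^{2}$
$a{\left(w \right)} = \sqrt{w + 12 w^{2}}$ ($a{\left(w \right)} = \sqrt{12 w^{2} + w} = \sqrt{w + 12 w^{2}}$)
$a{\left(-406 \right)} - 354101 = \sqrt{- 406 \left(1 + 12 \left(-406\right)\right)} - 354101 = \sqrt{- 406 \left(1 - 4872\right)} - 354101 = \sqrt{\left(-406\right) \left(-4871\right)} - 354101 = \sqrt{1977626} - 354101 = -354101 + \sqrt{1977626}$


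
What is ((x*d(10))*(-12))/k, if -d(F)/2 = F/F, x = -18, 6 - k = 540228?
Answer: 72/90037 ≈ 0.00079967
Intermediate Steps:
k = -540222 (k = 6 - 1*540228 = 6 - 540228 = -540222)
d(F) = -2 (d(F) = -2*F/F = -2*1 = -2)
((x*d(10))*(-12))/k = (-18*(-2)*(-12))/(-540222) = (36*(-12))*(-1/540222) = -432*(-1/540222) = 72/90037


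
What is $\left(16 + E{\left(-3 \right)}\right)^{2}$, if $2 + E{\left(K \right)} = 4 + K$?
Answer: $225$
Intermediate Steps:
$E{\left(K \right)} = 2 + K$ ($E{\left(K \right)} = -2 + \left(4 + K\right) = 2 + K$)
$\left(16 + E{\left(-3 \right)}\right)^{2} = \left(16 + \left(2 - 3\right)\right)^{2} = \left(16 - 1\right)^{2} = 15^{2} = 225$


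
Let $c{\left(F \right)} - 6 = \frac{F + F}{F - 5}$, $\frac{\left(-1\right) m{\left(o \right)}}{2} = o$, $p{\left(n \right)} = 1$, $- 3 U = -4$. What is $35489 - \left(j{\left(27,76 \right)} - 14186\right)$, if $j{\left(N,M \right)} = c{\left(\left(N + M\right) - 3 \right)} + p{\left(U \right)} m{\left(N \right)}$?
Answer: $\frac{944697}{19} \approx 49721.0$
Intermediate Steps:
$U = \frac{4}{3}$ ($U = \left(- \frac{1}{3}\right) \left(-4\right) = \frac{4}{3} \approx 1.3333$)
$m{\left(o \right)} = - 2 o$
$c{\left(F \right)} = 6 + \frac{2 F}{-5 + F}$ ($c{\left(F \right)} = 6 + \frac{F + F}{F - 5} = 6 + \frac{2 F}{-5 + F}$)
$j{\left(N,M \right)} = - 2 N + \frac{2 \left(-27 + 4 M + 4 N\right)}{-8 + M + N}$ ($j{\left(N,M \right)} = \frac{2 \left(-15 + 4 \left(\left(N + M\right) - 3\right)\right)}{-5 - \left(3 - M - N\right)} + 1 \left(- 2 N\right) = \frac{2 \left(-15 + 4 \left(\left(M + N\right) - 3\right)\right)}{-5 - \left(3 - M - N\right)} - 2 N = \frac{2 \left(-15 + 4 \left(-3 + M + N\right)\right)}{-5 + \left(-3 + M + N\right)} - 2 N = \frac{2 \left(-15 + \left(-12 + 4 M + 4 N\right)\right)}{-8 + M + N} - 2 N = \frac{2 \left(-27 + 4 M + 4 N\right)}{-8 + M + N} - 2 N = - 2 N + \frac{2 \left(-27 + 4 M + 4 N\right)}{-8 + M + N}$)
$35489 - \left(j{\left(27,76 \right)} - 14186\right) = 35489 - \left(\frac{2 \left(-27 + 4 \cdot 76 + 4 \cdot 27 - 27 \left(-8 + 76 + 27\right)\right)}{-8 + 76 + 27} - 14186\right) = 35489 - \left(\frac{2 \left(-27 + 304 + 108 - 27 \cdot 95\right)}{95} - 14186\right) = 35489 - \left(2 \cdot \frac{1}{95} \left(-27 + 304 + 108 - 2565\right) - 14186\right) = 35489 - \left(2 \cdot \frac{1}{95} \left(-2180\right) - 14186\right) = 35489 - \left(- \frac{872}{19} - 14186\right) = 35489 - - \frac{270406}{19} = 35489 + \frac{270406}{19} = \frac{944697}{19}$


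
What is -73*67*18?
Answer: -88038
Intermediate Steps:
-73*67*18 = -4891*18 = -88038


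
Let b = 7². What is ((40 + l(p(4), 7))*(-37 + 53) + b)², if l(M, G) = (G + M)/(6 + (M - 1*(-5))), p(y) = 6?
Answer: 142110241/289 ≈ 4.9173e+5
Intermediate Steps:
l(M, G) = (G + M)/(11 + M) (l(M, G) = (G + M)/(6 + (M + 5)) = (G + M)/(6 + (5 + M)) = (G + M)/(11 + M))
b = 49
((40 + l(p(4), 7))*(-37 + 53) + b)² = ((40 + (7 + 6)/(11 + 6))*(-37 + 53) + 49)² = ((40 + 13/17)*16 + 49)² = ((693/17)*16 + 49)² = (11088/17 + 49)² = (11921/17)² = 142110241/289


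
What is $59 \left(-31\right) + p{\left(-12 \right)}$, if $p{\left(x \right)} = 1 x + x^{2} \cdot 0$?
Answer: $-1841$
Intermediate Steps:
$p{\left(x \right)} = x$ ($p{\left(x \right)} = x + 0 = x$)
$59 \left(-31\right) + p{\left(-12 \right)} = 59 \left(-31\right) - 12 = -1829 - 12 = -1841$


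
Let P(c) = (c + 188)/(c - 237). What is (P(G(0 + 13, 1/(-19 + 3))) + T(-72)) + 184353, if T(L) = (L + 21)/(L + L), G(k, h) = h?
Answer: 33563964737/182064 ≈ 1.8435e+5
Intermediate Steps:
P(c) = (188 + c)/(-237 + c)
T(L) = (21 + L)/(2*L) (T(L) = (21 + L)/((2*L)) = (21 + L)*(1/(2*L)) = (21 + L)/(2*L))
(P(G(0 + 13, 1/(-19 + 3))) + T(-72)) + 184353 = ((188 + 1/(-19 + 3))/(-237 + 1/(-19 + 3)) + (½)*(21 - 72)/(-72)) + 184353 = ((188 + 1/(-16))/(-237 + 1/(-16)) + (½)*(-1/72)*(-51)) + 184353 = ((188 - 1/16)/(-237 - 1/16) + 17/48) + 184353 = ((3007/16)/(-3793/16) + 17/48) + 184353 = (-16/3793*3007/16 + 17/48) + 184353 = (-3007/3793 + 17/48) + 184353 = -79855/182064 + 184353 = 33563964737/182064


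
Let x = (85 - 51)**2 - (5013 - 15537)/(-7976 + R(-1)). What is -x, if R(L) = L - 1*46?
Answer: -9264064/8023 ≈ -1154.7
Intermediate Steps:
R(L) = -46 + L (R(L) = L - 46 = -46 + L)
x = 9264064/8023 (x = (85 - 51)**2 - (5013 - 15537)/(-7976 + (-46 - 1)) = 34**2 - (-10524)/(-7976 - 47) = 1156 - (-10524)/(-8023) = 1156 - (-10524)*(-1)/8023 = 1156 - 1*10524/8023 = 1156 - 10524/8023 = 9264064/8023 ≈ 1154.7)
-x = -1*9264064/8023 = -9264064/8023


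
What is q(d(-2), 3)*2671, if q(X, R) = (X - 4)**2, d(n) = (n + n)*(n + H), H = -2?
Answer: 384624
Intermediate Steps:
d(n) = 2*n*(-2 + n) (d(n) = (n + n)*(n - 2) = (2*n)*(-2 + n) = 2*n*(-2 + n))
q(X, R) = (-4 + X)**2
q(d(-2), 3)*2671 = (-4 + 2*(-2)*(-2 - 2))**2*2671 = (-4 + 2*(-2)*(-4))**2*2671 = (-4 + 16)**2*2671 = 12**2*2671 = 144*2671 = 384624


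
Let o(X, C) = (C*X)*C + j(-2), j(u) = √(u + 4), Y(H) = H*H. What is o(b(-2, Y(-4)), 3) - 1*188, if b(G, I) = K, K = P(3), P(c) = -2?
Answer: -206 + √2 ≈ -204.59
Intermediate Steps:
K = -2
Y(H) = H²
b(G, I) = -2
j(u) = √(4 + u)
o(X, C) = √2 + X*C² (o(X, C) = (C*X)*C + √(4 - 2) = X*C² + √2 = √2 + X*C²)
o(b(-2, Y(-4)), 3) - 1*188 = (√2 - 2*3²) - 1*188 = (√2 - 2*9) - 188 = (√2 - 18) - 188 = (-18 + √2) - 188 = -206 + √2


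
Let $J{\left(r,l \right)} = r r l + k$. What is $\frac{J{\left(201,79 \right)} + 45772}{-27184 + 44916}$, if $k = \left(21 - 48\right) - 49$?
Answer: $\frac{3237375}{17732} \approx 182.57$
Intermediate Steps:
$k = -76$ ($k = -27 - 49 = -76$)
$J{\left(r,l \right)} = -76 + l r^{2}$ ($J{\left(r,l \right)} = r r l - 76 = r^{2} l - 76 = l r^{2} - 76 = -76 + l r^{2}$)
$\frac{J{\left(201,79 \right)} + 45772}{-27184 + 44916} = \frac{\left(-76 + 79 \cdot 201^{2}\right) + 45772}{-27184 + 44916} = \frac{\left(-76 + 79 \cdot 40401\right) + 45772}{17732} = \left(\left(-76 + 3191679\right) + 45772\right) \frac{1}{17732} = \left(3191603 + 45772\right) \frac{1}{17732} = 3237375 \cdot \frac{1}{17732} = \frac{3237375}{17732}$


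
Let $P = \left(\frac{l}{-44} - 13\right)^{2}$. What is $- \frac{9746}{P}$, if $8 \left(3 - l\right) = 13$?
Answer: $- \frac{9979904}{173889} \approx -57.392$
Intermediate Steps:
$l = \frac{11}{8}$ ($l = 3 - \frac{13}{8} = \frac{11}{8} \approx 1.375$)
$P = \frac{173889}{1024}$ ($P = \left(\frac{11}{8 \left(-44\right)} - 13\right)^{2} = \left(\frac{11}{8} \left(- \frac{1}{44}\right) - 13\right)^{2} = \left(- \frac{1}{32} - 13\right)^{2} = \left(- \frac{417}{32}\right)^{2} = \frac{173889}{1024} \approx 169.81$)
$- \frac{9746}{P} = - \frac{9746}{\frac{173889}{1024}} = \left(-9746\right) \frac{1024}{173889} = - \frac{9979904}{173889}$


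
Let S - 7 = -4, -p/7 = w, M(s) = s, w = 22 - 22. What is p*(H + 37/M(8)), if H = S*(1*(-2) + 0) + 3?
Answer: 0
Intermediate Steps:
w = 0
p = 0 (p = -7*0 = 0)
S = 3 (S = 7 - 4 = 3)
H = -3 (H = 3*(1*(-2) + 0) + 3 = 3*(-2 + 0) + 3 = 3*(-2) + 3 = -6 + 3 = -3)
p*(H + 37/M(8)) = 0*(-3 + 37/8) = 0*(13/8) = 0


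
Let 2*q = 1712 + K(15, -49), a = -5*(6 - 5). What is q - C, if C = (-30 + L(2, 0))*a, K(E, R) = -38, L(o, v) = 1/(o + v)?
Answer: 1379/2 ≈ 689.50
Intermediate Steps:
a = -5 (a = -5*1 = -5)
q = 837 (q = (1712 - 38)/2 = (½)*1674 = 837)
C = 295/2 (C = (-30 + 1/(2 + 0))*(-5) = (-30 + 1/2)*(-5) = (-30 + ½)*(-5) = -59/2*(-5) = 295/2 ≈ 147.50)
q - C = 837 - 1*295/2 = 837 - 295/2 = 1379/2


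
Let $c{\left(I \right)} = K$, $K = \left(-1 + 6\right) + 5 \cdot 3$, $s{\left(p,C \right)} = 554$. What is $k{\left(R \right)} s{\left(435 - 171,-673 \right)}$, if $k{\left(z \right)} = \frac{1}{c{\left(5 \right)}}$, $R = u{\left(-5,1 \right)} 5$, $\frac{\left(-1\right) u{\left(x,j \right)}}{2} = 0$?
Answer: $\frac{277}{10} \approx 27.7$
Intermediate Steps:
$u{\left(x,j \right)} = 0$ ($u{\left(x,j \right)} = \left(-2\right) 0 = 0$)
$K = 20$ ($K = 5 + 15 = 20$)
$c{\left(I \right)} = 20$
$R = 0$ ($R = 0 \cdot 5 = 0$)
$k{\left(z \right)} = \frac{1}{20}$
$k{\left(R \right)} s{\left(435 - 171,-673 \right)} = \frac{1}{20} \cdot 554 = \frac{277}{10}$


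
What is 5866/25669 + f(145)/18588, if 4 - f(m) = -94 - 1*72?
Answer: 8100067/34081098 ≈ 0.23767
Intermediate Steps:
f(m) = 170 (f(m) = 4 - (-94 - 1*72) = 4 - (-94 - 72) = 4 - 1*(-166) = 4 + 166 = 170)
5866/25669 + f(145)/18588 = 5866/25669 + 170/18588 = 5866*(1/25669) + 170*(1/18588) = 838/3667 + 85/9294 = 8100067/34081098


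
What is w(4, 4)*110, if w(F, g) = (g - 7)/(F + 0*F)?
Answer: -165/2 ≈ -82.500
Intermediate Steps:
w(F, g) = (-7 + g)/F (w(F, g) = (-7 + g)/(F + 0) = (-7 + g)/F)
w(4, 4)*110 = ((-7 + 4)/4)*110 = ((¼)*(-3))*110 = -¾*110 = -165/2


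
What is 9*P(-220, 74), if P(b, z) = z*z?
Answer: 49284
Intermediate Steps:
P(b, z) = z²
9*P(-220, 74) = 9*74² = 9*5476 = 49284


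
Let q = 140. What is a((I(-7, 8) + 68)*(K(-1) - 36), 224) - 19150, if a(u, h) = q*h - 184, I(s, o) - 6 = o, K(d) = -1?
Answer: 12026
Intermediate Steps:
I(s, o) = 6 + o
a(u, h) = -184 + 140*h (a(u, h) = 140*h - 184 = -184 + 140*h)
a((I(-7, 8) + 68)*(K(-1) - 36), 224) - 19150 = (-184 + 140*224) - 19150 = (-184 + 31360) - 19150 = 31176 - 19150 = 12026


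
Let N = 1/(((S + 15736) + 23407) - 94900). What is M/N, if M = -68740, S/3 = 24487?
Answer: -1216972960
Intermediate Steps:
S = 73461 (S = 3*24487 = 73461)
N = 1/17704 (N = 1/(((73461 + 15736) + 23407) - 94900) = 1/((89197 + 23407) - 94900) = 1/(112604 - 94900) = 1/17704 ≈ 5.6484e-5)
M/N = -68740/1/17704 = -68740*17704 = -1216972960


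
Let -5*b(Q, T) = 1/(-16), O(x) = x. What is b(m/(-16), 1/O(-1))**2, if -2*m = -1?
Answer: 1/6400 ≈ 0.00015625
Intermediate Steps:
m = 1/2 (m = -1/2*(-1) = 1/2 ≈ 0.50000)
b(Q, T) = 1/80 (b(Q, T) = -1/5/(-16) = -1/5*(-1/16) = 1/80)
b(m/(-16), 1/O(-1))**2 = (1/80)**2 = 1/6400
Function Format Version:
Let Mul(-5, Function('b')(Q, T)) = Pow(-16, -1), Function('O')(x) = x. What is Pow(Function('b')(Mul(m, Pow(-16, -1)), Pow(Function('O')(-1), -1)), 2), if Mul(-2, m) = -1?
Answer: Rational(1, 6400) ≈ 0.00015625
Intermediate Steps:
m = Rational(1, 2) (m = Mul(Rational(-1, 2), -1) = Rational(1, 2) ≈ 0.50000)
Function('b')(Q, T) = Rational(1, 80) (Function('b')(Q, T) = Mul(Rational(-1, 5), Pow(-16, -1)) = Mul(Rational(-1, 5), Rational(-1, 16)) = Rational(1, 80))
Pow(Function('b')(Mul(m, Pow(-16, -1)), Pow(Function('O')(-1), -1)), 2) = Pow(Rational(1, 80), 2) = Rational(1, 6400)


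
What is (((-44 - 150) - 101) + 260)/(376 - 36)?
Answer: -7/68 ≈ -0.10294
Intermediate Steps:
(((-44 - 150) - 101) + 260)/(376 - 36) = ((-194 - 101) + 260)/340 = (-295 + 260)*(1/340) = -35*1/340 = -7/68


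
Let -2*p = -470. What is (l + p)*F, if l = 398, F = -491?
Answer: -310803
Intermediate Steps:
p = 235 (p = -½*(-470) = 235)
(l + p)*F = (398 + 235)*(-491) = 633*(-491) = -310803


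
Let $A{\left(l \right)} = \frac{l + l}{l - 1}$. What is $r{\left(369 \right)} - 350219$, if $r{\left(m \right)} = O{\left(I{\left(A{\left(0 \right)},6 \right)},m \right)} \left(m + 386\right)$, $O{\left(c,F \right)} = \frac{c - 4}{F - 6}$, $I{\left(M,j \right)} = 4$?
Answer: $-350219$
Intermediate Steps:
$A{\left(l \right)} = \frac{2 l}{-1 + l}$
$O{\left(c,F \right)} = \frac{-4 + c}{-6 + F}$
$r{\left(m \right)} = 0$ ($r{\left(m \right)} = \frac{-4 + 4}{-6 + m} \left(m + 386\right) = \frac{1}{-6 + m} 0 \left(386 + m\right) = 0 \left(386 + m\right) = 0$)
$r{\left(369 \right)} - 350219 = 0 - 350219 = -350219$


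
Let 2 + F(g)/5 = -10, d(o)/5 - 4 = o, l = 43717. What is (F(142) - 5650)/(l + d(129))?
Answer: -2855/22191 ≈ -0.12866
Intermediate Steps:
d(o) = 20 + 5*o
F(g) = -60 (F(g) = -10 + 5*(-10) = -10 - 50 = -60)
(F(142) - 5650)/(l + d(129)) = (-60 - 5650)/(43717 + (20 + 5*129)) = -5710/(43717 + (20 + 645)) = -5710/(43717 + 665) = -5710/44382 = -5710*1/44382 = -2855/22191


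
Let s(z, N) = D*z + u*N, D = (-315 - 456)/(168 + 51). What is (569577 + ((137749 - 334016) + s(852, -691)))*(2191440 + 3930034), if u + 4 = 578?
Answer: -11763122381984/73 ≈ -1.6114e+11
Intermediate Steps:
u = 574 (u = -4 + 578 = 574)
D = -257/73 (D = -771/219 = -771*1/219 = -257/73 ≈ -3.5205)
s(z, N) = 574*N - 257*z/73 (s(z, N) = -257*z/73 + 574*N = 574*N - 257*z/73)
(569577 + ((137749 - 334016) + s(852, -691)))*(2191440 + 3930034) = (569577 + ((137749 - 334016) + (574*(-691) - 257/73*852)))*(2191440 + 3930034) = (569577 + (-196267 + (-396634 - 218964/73)))*6121474 = (569577 + (-196267 - 29173246/73))*6121474 = (569577 - 43500737/73)*6121474 = -1921616/73*6121474 = -11763122381984/73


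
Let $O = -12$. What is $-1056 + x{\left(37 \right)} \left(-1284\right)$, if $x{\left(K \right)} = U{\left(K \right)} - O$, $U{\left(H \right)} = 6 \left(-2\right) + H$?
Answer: $-48564$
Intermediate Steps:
$U{\left(H \right)} = -12 + H$
$x{\left(K \right)} = K$ ($x{\left(K \right)} = \left(-12 + K\right) - -12 = \left(-12 + K\right) + 12 = K$)
$-1056 + x{\left(37 \right)} \left(-1284\right) = -1056 + 37 \left(-1284\right) = -1056 - 47508 = -48564$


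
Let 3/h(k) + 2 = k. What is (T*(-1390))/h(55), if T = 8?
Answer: -589360/3 ≈ -1.9645e+5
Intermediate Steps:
h(k) = 3/(-2 + k)
(T*(-1390))/h(55) = (8*(-1390))/((3/(-2 + 55))) = -11120/(3/53) = -11120/(3*(1/53)) = -11120/3/53 = -11120*53/3 = -589360/3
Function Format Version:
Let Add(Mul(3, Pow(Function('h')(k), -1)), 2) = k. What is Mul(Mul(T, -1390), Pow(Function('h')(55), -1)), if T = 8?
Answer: Rational(-589360, 3) ≈ -1.9645e+5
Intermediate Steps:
Function('h')(k) = Mul(3, Pow(Add(-2, k), -1))
Mul(Mul(T, -1390), Pow(Function('h')(55), -1)) = Mul(Mul(8, -1390), Pow(Mul(3, Pow(Add(-2, 55), -1)), -1)) = Mul(-11120, Pow(Mul(3, Pow(53, -1)), -1)) = Mul(-11120, Pow(Mul(3, Rational(1, 53)), -1)) = Mul(-11120, Pow(Rational(3, 53), -1)) = Mul(-11120, Rational(53, 3)) = Rational(-589360, 3)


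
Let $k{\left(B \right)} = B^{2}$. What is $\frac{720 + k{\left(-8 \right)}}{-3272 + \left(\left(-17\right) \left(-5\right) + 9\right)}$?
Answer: $- \frac{56}{227} \approx -0.2467$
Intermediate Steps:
$\frac{720 + k{\left(-8 \right)}}{-3272 + \left(\left(-17\right) \left(-5\right) + 9\right)} = \frac{720 + \left(-8\right)^{2}}{-3272 + \left(\left(-17\right) \left(-5\right) + 9\right)} = \frac{720 + 64}{-3272 + \left(85 + 9\right)} = \frac{784}{-3272 + 94} = \frac{784}{-3178} = 784 \left(- \frac{1}{3178}\right) = - \frac{56}{227}$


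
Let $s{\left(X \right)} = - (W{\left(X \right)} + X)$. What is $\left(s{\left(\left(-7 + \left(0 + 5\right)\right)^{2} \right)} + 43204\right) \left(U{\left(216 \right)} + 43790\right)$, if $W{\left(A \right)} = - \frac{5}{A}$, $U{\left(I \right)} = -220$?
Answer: $\frac{3764556925}{2} \approx 1.8823 \cdot 10^{9}$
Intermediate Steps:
$s{\left(X \right)} = - X + \frac{5}{X}$ ($s{\left(X \right)} = - (- \frac{5}{X} + X) = - (X - \frac{5}{X}) = - X + \frac{5}{X}$)
$\left(s{\left(\left(-7 + \left(0 + 5\right)\right)^{2} \right)} + 43204\right) \left(U{\left(216 \right)} + 43790\right) = \left(\left(- \left(-7 + \left(0 + 5\right)\right)^{2} + \frac{5}{\left(-7 + \left(0 + 5\right)\right)^{2}}\right) + 43204\right) \left(-220 + 43790\right) = \left(\left(- \left(-7 + 5\right)^{2} + \frac{5}{\left(-7 + 5\right)^{2}}\right) + 43204\right) 43570 = \left(\left(- \left(-2\right)^{2} + \frac{5}{\left(-2\right)^{2}}\right) + 43204\right) 43570 = \left(\left(\left(-1\right) 4 + \frac{5}{4}\right) + 43204\right) 43570 = \left(\left(-4 + 5 \cdot \frac{1}{4}\right) + 43204\right) 43570 = \left(\left(-4 + \frac{5}{4}\right) + 43204\right) 43570 = \left(- \frac{11}{4} + 43204\right) 43570 = \frac{172805}{4} \cdot 43570 = \frac{3764556925}{2}$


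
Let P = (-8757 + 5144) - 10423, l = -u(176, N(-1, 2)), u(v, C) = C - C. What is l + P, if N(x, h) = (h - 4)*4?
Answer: -14036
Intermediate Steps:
N(x, h) = -16 + 4*h (N(x, h) = (-4 + h)*4 = -16 + 4*h)
u(v, C) = 0
l = 0 (l = -1*0 = 0)
P = -14036 (P = -3613 - 10423 = -14036)
l + P = 0 - 14036 = -14036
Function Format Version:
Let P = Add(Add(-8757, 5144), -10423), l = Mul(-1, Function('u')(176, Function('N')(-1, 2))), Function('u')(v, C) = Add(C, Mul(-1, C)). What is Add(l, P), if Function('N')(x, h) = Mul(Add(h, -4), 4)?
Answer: -14036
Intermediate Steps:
Function('N')(x, h) = Add(-16, Mul(4, h)) (Function('N')(x, h) = Mul(Add(-4, h), 4) = Add(-16, Mul(4, h)))
Function('u')(v, C) = 0
l = 0 (l = Mul(-1, 0) = 0)
P = -14036 (P = Add(-3613, -10423) = -14036)
Add(l, P) = Add(0, -14036) = -14036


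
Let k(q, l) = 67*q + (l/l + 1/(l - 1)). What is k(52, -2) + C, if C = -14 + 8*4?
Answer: 10508/3 ≈ 3502.7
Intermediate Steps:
C = 18 (C = -14 + 32 = 18)
k(q, l) = 1 + 1/(-1 + l) + 67*q (k(q, l) = 67*q + (1 + 1/(-1 + l)) = 1 + 1/(-1 + l) + 67*q)
k(52, -2) + C = (-2 - 67*52 + 67*(-2)*52)/(-1 - 2) + 18 = (-2 - 3484 - 6968)/(-3) + 18 = -⅓*(-10454) + 18 = 10454/3 + 18 = 10508/3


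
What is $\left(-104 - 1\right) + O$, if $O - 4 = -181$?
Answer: $-282$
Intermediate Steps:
$O = -177$ ($O = 4 - 181 = -177$)
$\left(-104 - 1\right) + O = \left(-104 - 1\right) - 177 = -105 - 177 = -282$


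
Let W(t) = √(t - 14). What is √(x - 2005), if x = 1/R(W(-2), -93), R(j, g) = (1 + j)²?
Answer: 2*√(-144865 - 2*I)/17 ≈ 0.0003091 - 44.778*I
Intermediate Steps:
W(t) = √(-14 + t)
x = (1 + 4*I)⁻² (x = 1/((1 + √(-14 - 2))²) = 1/((1 + √(-16))²) = 1/((1 + 4*I)²) = (1 + 4*I)⁻² ≈ -0.051903 - 0.027682*I)
√(x - 2005) = √((1 + 4*I)⁻² - 2005) = √(-2005 + (1 + 4*I)⁻²)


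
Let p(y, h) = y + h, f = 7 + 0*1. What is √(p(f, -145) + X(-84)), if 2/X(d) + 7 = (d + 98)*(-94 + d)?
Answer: 4*I*√1099254/357 ≈ 11.747*I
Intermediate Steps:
f = 7 (f = 7 + 0 = 7)
p(y, h) = h + y
X(d) = 2/(-7 + (-94 + d)*(98 + d)) (X(d) = 2/(-7 + (d + 98)*(-94 + d)) = 2/(-7 + (98 + d)*(-94 + d)) = 2/(-7 + (-94 + d)*(98 + d)))
√(p(f, -145) + X(-84)) = √((-145 + 7) + 2/(-9219 + (-84)² + 4*(-84))) = √(-138 + 2/(-9219 + 7056 - 336)) = √(-138 + 2/(-2499)) = √(-138 + 2*(-1/2499)) = √(-138 - 2/2499) = √(-344864/2499) = 4*I*√1099254/357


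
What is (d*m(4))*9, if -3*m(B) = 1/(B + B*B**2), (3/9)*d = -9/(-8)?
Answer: -81/544 ≈ -0.14890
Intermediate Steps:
d = 27/8 (d = 3*(-9/(-8)) = 3*(-9*(-1/8)) = 3*(9/8) = 27/8 ≈ 3.3750)
m(B) = -1/(3*(B + B**3)) (m(B) = -1/(3*(B + B*B**2)) = -1/(3*(B + B**3)))
(d*m(4))*9 = (27*(-1/3/(4*(1 + 4**2)))/8)*9 = (27*(-1/3*1/4/(1 + 16))/8)*9 = (27*(-1/3*1/4/17)/8)*9 = (27*(-1/3*1/4*1/17)/8)*9 = ((27/8)*(-1/204))*9 = -9/544*9 = -81/544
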